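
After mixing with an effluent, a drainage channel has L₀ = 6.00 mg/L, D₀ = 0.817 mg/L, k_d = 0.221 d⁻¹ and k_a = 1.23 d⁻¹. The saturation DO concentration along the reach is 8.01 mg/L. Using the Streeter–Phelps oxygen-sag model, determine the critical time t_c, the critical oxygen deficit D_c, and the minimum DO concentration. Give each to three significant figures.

At the critical point dD/dt = 0, so k_d L₀ e^(−k_d t) = k_a D. Substituting D(t) from the Streeter–Phelps equation and solving for t gives
t_c = ln[(k_a/k_d)(1 − D₀(k_a−k_d)/(k_d L₀))] / (k_a−k_d).
Here k_a−k_d = 1.009 d⁻¹ and 1 − D₀(k_a−k_d)/(k_d L₀) = 1 − 0.817×1.009/(0.221×6.00) = 0.3783, so
t_c = ln(5.566 × 0.3783) / 1.009 = 0.7446 / 1.009 = 0.7379 d.
D_c = (k_d/k_a) L₀ e^(−k_d t_c) = (0.221/1.23) × 6.00 × e^(−0.221×0.7379) = 0.1797 × 6.00 × 0.8495 = 0.9158 mg/L.
Minimum DO = C_s − D_c = 8.01 − 0.9158 = 7.094 mg/L.

t_c ≈ 0.738 d; D_c ≈ 0.916 mg/L; min DO ≈ 7.09 mg/L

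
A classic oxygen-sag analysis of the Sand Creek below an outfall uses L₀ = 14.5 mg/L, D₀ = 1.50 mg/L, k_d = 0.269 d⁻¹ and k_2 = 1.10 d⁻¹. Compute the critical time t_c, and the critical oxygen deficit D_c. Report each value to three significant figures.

t_c = [1/(k_2−k_d)] ln[(k_2/k_d)(1 − D₀(k_2−k_d)/(k_d L₀))]
= [1/(1.10−0.269)] ln[(1.10/0.269)(1 − 1.50×0.8310/(0.269×14.5))]
= (1/0.8310) ln[4.089 × 0.6804] = 1.203 × ln(2.782) = 1.203 × 1.023 = 1.231 d.
D_c = (k_d/k_2) L₀ e^(−k_d t_c) = (0.269/1.10) × 14.5 × e^(−0.269×1.231) = 0.2445 × 14.5 × 0.7180 = 2.546 mg/L.

t_c ≈ 1.23 d; D_c ≈ 2.55 mg/L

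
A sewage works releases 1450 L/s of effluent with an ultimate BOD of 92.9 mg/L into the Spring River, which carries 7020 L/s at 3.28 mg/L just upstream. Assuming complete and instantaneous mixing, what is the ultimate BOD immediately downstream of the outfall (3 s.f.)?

18.6 mg/L

Flow-weighted mixing: C = (Q_r C_r + Q_w C_w)/(Q_r + Q_w)
= (7020×3.28 + 1450×92.9)/(7020 + 1450) = 157700/8470 = 18.62 mg/L.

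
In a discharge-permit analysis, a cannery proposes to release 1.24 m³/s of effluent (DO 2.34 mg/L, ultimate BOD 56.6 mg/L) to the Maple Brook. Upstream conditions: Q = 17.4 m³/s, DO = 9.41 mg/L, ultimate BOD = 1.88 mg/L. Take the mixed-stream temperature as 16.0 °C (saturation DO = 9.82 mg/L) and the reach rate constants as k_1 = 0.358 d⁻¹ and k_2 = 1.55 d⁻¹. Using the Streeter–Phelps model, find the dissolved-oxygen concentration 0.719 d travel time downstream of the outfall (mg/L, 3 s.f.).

Mixed DO = (17.4×9.41 + 1.24×2.34)/(17.4+1.24) = 166.6/18.64 = 8.940 mg/L.
Mixed L₀ = (17.4×1.88 + 1.24×56.6)/(18.64) = 102.9/18.64 = 5.520 mg/L.
Initial deficit D₀ = C_s − DO₀ = 9.82 − 8.940 = 0.8803 mg/L.
D(0.719) = [0.358×5.520/(1.55−0.358)](e^(−0.358×0.719) − e^(−1.55×0.719)) + 0.8803 e^(−1.55×0.719)
= 1.658 × (0.7731 − 0.3281) + 0.8803 × 0.3281 = 1.027 mg/L.
DO = 9.82 − 1.027 = 8.793 mg/L.

DO ≈ 8.79 mg/L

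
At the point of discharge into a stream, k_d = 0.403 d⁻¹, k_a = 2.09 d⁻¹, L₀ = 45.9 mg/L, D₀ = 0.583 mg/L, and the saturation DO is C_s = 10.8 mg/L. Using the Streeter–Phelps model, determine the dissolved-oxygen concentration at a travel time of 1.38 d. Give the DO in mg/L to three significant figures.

k_d L₀/(k_a−k_d) = 0.403×45.9/(2.09−0.403) = 18.50/1.687 = 10.96 mg/L.
e^(−k_d t) = e^(−0.403×1.380) = 0.5734; e^(−k_a t) = e^(−2.09×1.380) = 0.05590.
D = 10.96 × (0.5734 − 0.05590) + 0.583 × 0.05590 = 5.675 + 0.03259 = 5.707 mg/L.
DO = C_s − D = 10.8 − 5.707 = 5.093 mg/L.

DO ≈ 5.09 mg/L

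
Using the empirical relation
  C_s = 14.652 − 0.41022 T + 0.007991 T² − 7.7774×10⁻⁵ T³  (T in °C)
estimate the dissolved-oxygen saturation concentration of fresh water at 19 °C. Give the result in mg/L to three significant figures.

C_s = 14.652 − 0.41022×19 + 0.007991×19² − 7.7774×10⁻⁵×19³ = 9.209 mg/L.

C_s ≈ 9.21 mg/L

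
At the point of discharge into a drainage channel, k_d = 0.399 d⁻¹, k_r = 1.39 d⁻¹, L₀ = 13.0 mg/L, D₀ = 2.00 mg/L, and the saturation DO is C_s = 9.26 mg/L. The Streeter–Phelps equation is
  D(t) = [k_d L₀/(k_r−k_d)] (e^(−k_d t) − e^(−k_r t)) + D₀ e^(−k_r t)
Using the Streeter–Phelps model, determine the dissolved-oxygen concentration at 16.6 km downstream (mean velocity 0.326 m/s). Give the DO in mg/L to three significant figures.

Travel time t = x/v = 16.6 km / (0.326 m/s) = 16600 m / 0.326 m/s = 50920 s = 0.5894 d.
k_d L₀/(k_r−k_d) = 0.399×13.0/(1.39−0.399) = 5.187/0.9910 = 5.234 mg/L.
e^(−k_d t) = e^(−0.399×0.5894) = 0.7905; e^(−k_r t) = e^(−1.39×0.5894) = 0.4408.
D = 5.234 × (0.7905 − 0.4408) + 2.00 × 0.4408 = 1.830 + 0.8816 = 2.712 mg/L.
DO = C_s − D = 9.26 − 2.712 = 6.548 mg/L.

DO ≈ 6.55 mg/L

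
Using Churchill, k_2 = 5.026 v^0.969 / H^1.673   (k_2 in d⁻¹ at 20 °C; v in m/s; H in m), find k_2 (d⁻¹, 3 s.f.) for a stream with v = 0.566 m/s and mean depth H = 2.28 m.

k_2 ≈ 0.729 d⁻¹

k_2 = 5.026 × 0.566^0.969 / 2.28^1.673 = 5.026 × 0.5761 / 3.970 = 0.7293 d⁻¹.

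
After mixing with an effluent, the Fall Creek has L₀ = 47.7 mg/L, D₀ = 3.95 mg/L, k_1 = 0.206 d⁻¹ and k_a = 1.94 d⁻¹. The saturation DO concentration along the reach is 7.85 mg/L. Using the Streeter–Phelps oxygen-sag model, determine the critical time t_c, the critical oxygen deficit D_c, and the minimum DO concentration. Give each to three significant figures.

t_c ≈ 0.605 d; D_c ≈ 4.47 mg/L; min DO ≈ 3.38 mg/L

At the critical point dD/dt = 0, so k_1 L₀ e^(−k_1 t) = k_a D. Substituting D(t) from the Streeter–Phelps equation and solving for t gives
t_c = ln[(k_a/k_1)(1 − D₀(k_a−k_1)/(k_1 L₀))] / (k_a−k_1).
Here k_a−k_1 = 1.734 d⁻¹ and 1 − D₀(k_a−k_1)/(k_1 L₀) = 1 − 3.95×1.734/(0.206×47.7) = 0.3030, so
t_c = ln(9.417 × 0.3030) / 1.734 = 1.048 / 1.734 = 0.6046 d.
D_c = (k_1/k_a) L₀ e^(−k_1 t_c) = (0.206/1.94) × 47.7 × e^(−0.206×0.6046) = 0.1062 × 47.7 × 0.8829 = 4.472 mg/L.
Minimum DO = C_s − D_c = 7.85 − 4.472 = 3.378 mg/L.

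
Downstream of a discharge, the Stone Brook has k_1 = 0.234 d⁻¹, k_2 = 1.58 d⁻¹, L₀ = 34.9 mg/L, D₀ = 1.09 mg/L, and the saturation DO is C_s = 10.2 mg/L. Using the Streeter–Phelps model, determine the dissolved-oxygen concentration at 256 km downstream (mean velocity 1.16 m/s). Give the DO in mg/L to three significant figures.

DO ≈ 6.95 mg/L

Travel time t = x/v = 256 km / (1.16 m/s) = 256000 m / 1.16 m/s = 220700 s = 2.554 d.
k_1 L₀/(k_2−k_1) = 0.234×34.9/(1.58−0.234) = 8.167/1.346 = 6.067 mg/L.
e^(−k_1 t) = e^(−0.234×2.554) = 0.5501; e^(−k_2 t) = e^(−1.58×2.554) = 0.01767.
D = 6.067 × (0.5501 − 0.01767) + 1.09 × 0.01767 = 3.230 + 0.01926 = 3.250 mg/L.
DO = C_s − D = 10.2 − 3.250 = 6.950 mg/L.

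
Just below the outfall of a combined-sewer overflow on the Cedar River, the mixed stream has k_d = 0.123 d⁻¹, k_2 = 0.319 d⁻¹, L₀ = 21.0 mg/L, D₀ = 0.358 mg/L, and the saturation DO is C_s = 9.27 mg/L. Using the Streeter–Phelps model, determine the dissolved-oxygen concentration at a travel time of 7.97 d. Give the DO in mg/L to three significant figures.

k_d L₀/(k_2−k_d) = 0.123×21.0/(0.319−0.123) = 2.583/0.1960 = 13.18 mg/L.
e^(−k_d t) = e^(−0.123×7.970) = 0.3752; e^(−k_2 t) = e^(−0.319×7.970) = 0.07867.
D = 13.18 × (0.3752 − 0.07867) + 0.358 × 0.07867 = 3.908 + 0.02817 = 3.936 mg/L.
DO = C_s − D = 9.27 − 3.936 = 5.334 mg/L.

DO ≈ 5.33 mg/L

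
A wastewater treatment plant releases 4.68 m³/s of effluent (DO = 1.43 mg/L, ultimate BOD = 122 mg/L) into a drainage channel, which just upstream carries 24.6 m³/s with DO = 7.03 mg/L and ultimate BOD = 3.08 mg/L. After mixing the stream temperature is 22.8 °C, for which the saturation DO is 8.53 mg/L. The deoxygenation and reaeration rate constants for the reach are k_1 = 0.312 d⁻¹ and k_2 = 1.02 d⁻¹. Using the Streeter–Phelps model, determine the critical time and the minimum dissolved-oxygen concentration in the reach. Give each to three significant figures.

t_c ≈ 1.27 d; minimum DO ≈ 3.99 mg/L

Mixed DO = (24.6×7.03 + 4.68×1.43)/(24.6+4.68) = 179.6/29.28 = 6.135 mg/L.
Mixed L₀ = (24.6×3.08 + 4.68×122)/(29.28) = 646.7/29.28 = 22.09 mg/L.
Initial deficit D₀ = C_s − DO₀ = 8.53 − 6.135 = 2.395 mg/L.
t_c = (1/0.7080) ln[(1.02/0.312)(1 − 2.395×0.7080/(0.312×22.09))] = 1.412 × ln(2.465) = 1.274 d.
D_c = (0.312/1.02) × 22.09 × e^(−0.312×1.274) = 0.3059 × 22.09 × 0.6720 = 4.540 mg/L.
Minimum DO = 8.53 − 4.540 = 3.990 mg/L.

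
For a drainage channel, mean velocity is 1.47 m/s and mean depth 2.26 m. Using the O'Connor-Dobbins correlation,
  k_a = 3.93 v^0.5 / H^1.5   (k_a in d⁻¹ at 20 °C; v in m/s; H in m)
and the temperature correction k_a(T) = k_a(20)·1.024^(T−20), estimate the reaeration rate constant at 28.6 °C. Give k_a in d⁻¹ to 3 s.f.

k_a ≈ 1.72 d⁻¹

k_a(20) = 3.93 × 1.47^0.5 / 2.26^1.5 = 3.93 × 1.212 / 3.398 = 1.402 d⁻¹.
k_a(28.6) = 1.402 × 1.024^(28.6−20) = 1.402 × 1.226 = 1.720 d⁻¹.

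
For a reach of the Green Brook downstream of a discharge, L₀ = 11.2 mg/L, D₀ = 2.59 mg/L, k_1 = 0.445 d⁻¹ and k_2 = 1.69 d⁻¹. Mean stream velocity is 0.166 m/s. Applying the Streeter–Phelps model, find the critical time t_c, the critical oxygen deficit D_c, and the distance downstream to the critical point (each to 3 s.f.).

With k_2/k_1 = 3.798 and 1 − D₀(k_2−k_1)/(k_1 L₀) = 0.3530,
t_c = ln(3.798 × 0.3530) / (1.69 − 0.445) = ln(1.341) / 1.245 = 0.2932/1.245 = 0.2355 d.
D_c = (k_1/k_2) L₀ e^(−k_1 t_c) = (0.445/1.69) × 11.2 × e^(−0.445×0.2355) = 0.2633 × 11.2 × 0.9005 = 2.656 mg/L.
x_c = v t_c = 0.166 m/s × 0.2355 d × 86400 s/d = 3377 m ≈ 3.38 km.

t_c ≈ 0.235 d; D_c ≈ 2.66 mg/L; x_c ≈ 3.38 km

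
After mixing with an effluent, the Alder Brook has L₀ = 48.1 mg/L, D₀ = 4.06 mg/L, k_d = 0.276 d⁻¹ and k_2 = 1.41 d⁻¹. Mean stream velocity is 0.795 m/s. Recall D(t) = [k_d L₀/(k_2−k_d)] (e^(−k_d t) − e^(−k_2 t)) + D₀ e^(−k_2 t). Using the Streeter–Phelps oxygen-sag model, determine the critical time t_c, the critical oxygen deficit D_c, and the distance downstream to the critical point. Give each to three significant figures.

t_c ≈ 1.06 d; D_c ≈ 7.02 mg/L; x_c ≈ 73.0 km

At the critical point dD/dt = 0, so k_d L₀ e^(−k_d t) = k_2 D. Substituting D(t) from the Streeter–Phelps equation and solving for t gives
t_c = ln[(k_2/k_d)(1 − D₀(k_2−k_d)/(k_d L₀))] / (k_2−k_d).
Here k_2−k_d = 1.134 d⁻¹ and 1 − D₀(k_2−k_d)/(k_d L₀) = 1 − 4.06×1.134/(0.276×48.1) = 0.6532, so
t_c = ln(5.109 × 0.6532) / 1.134 = 1.205 / 1.134 = 1.063 d.
L(t_c) = L₀ e^(−k_d t_c) = 48.1 × 0.7458 = 35.87 mg/L, and at the critical point k_2 D_c = k_d L, so D_c = (0.276/1.41) × 35.87 = 7.022 mg/L.
x_c = v t_c = 0.795 m/s × 1.063 d × 86400 s/d = 72990 m ≈ 73.0 km.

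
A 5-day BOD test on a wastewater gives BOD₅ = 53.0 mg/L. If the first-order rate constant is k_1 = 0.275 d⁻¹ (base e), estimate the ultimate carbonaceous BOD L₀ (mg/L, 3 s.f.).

BOD₅ = L₀(1 − e^(−5k_1)) ⇒ L₀ = BOD₅ / (1 − e^(−5×0.275))
= 53.0 / (1 − 0.2528) = 53.0 / 0.7472 = 70.94 mg/L.

L₀ ≈ 70.9 mg/L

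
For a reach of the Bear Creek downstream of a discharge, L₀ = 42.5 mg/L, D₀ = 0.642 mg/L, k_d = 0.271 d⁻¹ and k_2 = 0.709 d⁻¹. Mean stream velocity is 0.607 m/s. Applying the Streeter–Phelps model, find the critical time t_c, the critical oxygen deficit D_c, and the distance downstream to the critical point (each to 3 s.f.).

At the critical point dD/dt = 0, so k_d L₀ e^(−k_d t) = k_2 D. Substituting D(t) from the Streeter–Phelps equation and solving for t gives
t_c = ln[(k_2/k_d)(1 − D₀(k_2−k_d)/(k_d L₀))] / (k_2−k_d).
Here k_2−k_d = 0.4380 d⁻¹ and 1 − D₀(k_2−k_d)/(k_d L₀) = 1 − 0.642×0.4380/(0.271×42.5) = 0.9756, so
t_c = ln(2.616 × 0.9756) / 0.4380 = 0.9370 / 0.4380 = 2.139 d.
D_c = (k_d/k_2) L₀ e^(−k_d t_c) = (0.271/0.709) × 42.5 × e^(−0.271×2.139) = 0.3822 × 42.5 × 0.5600 = 9.098 mg/L.
x_c = v t_c = 0.607 m/s × 2.139 d × 86400 s/d = 112200 m ≈ 112 km.

t_c ≈ 2.14 d; D_c ≈ 9.10 mg/L; x_c ≈ 112 km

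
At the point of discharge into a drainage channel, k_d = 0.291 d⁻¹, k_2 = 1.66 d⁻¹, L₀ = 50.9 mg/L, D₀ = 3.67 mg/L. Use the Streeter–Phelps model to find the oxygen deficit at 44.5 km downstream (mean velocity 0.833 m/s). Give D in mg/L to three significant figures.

D ≈ 6.48 mg/L

Travel time t = x/v = 44.5 km / (0.833 m/s) = 44500 m / 0.833 m/s = 53420 s = 0.6183 d.
k_d L₀/(k_2−k_d) = 0.291×50.9/(1.66−0.291) = 14.81/1.369 = 10.82 mg/L.
e^(−k_d t) = e^(−0.291×0.6183) = 0.8353; e^(−k_2 t) = e^(−1.66×0.6183) = 0.3583.
D = 10.82 × (0.8353 − 0.3583) + 3.67 × 0.3583 = 5.161 + 1.315 = 6.476 mg/L.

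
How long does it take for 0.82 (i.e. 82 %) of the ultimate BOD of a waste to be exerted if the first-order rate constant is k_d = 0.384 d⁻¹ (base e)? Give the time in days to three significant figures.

y/L₀ = 1 − e^(−k_d t) = 0.82 ⇒ e^(−k_d t) = 0.180
t = −ln(0.180) / 0.384 = 1.715 / 0.384 = 4.466 d.

t ≈ 4.47 d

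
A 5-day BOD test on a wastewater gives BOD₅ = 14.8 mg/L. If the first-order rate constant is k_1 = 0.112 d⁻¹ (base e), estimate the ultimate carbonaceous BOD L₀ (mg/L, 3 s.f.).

L₀ ≈ 34.5 mg/L

BOD₅ = L₀(1 − e^(−5k_1)) ⇒ L₀ = BOD₅ / (1 − e^(−5×0.112))
= 14.8 / (1 − 0.5712) = 14.8 / 0.4288 = 34.52 mg/L.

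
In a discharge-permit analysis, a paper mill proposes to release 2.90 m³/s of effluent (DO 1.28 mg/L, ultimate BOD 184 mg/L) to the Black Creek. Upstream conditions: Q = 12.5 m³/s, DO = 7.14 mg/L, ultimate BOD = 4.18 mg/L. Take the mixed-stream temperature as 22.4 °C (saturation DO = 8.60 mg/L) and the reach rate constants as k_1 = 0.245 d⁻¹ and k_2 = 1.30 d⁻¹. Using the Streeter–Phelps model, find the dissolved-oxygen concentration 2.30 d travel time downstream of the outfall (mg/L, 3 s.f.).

DO ≈ 3.89 mg/L

Mixed DO = (12.5×7.14 + 2.90×1.28)/(12.5+2.90) = 92.96/15.40 = 6.036 mg/L.
Mixed L₀ = (12.5×4.18 + 2.90×184)/(15.40) = 585.9/15.40 = 38.04 mg/L.
Initial deficit D₀ = C_s − DO₀ = 8.60 − 6.036 = 2.564 mg/L.
D(2.30) = [0.245×38.04/(1.30−0.245)](e^(−0.245×2.30) − e^(−1.30×2.30)) + 2.564 e^(−1.30×2.30)
= 8.834 × (0.5692 − 0.05029) + 2.564 × 0.05029 = 4.713 mg/L.
DO = 8.60 − 4.713 = 3.887 mg/L.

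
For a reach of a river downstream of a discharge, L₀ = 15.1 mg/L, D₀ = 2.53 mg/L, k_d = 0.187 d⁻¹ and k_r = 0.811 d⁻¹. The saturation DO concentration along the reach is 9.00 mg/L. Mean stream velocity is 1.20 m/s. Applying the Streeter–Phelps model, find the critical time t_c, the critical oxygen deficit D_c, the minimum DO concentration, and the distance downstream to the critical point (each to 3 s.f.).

t_c ≈ 1.04 d; D_c ≈ 2.87 mg/L; min DO ≈ 6.13 mg/L; x_c ≈ 108 km

With k_r/k_d = 4.337 and 1 − D₀(k_r−k_d)/(k_d L₀) = 0.4409,
t_c = ln(4.337 × 0.4409) / (0.811 − 0.187) = ln(1.912) / 0.6240 = 0.6482/0.6240 = 1.039 d.
D_c = (k_d/k_r) L₀ e^(−k_d t_c) = (0.187/0.811) × 15.1 × e^(−0.187×1.039) = 0.2306 × 15.1 × 0.8234 = 2.867 mg/L.
Minimum DO = C_s − D_c = 9.00 − 2.867 = 6.133 mg/L.
x_c = v t_c = 1.20 m/s × 1.039 d × 86400 s/d = 107700 m ≈ 108 km.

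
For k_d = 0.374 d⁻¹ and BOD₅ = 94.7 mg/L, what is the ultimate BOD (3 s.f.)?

L₀ ≈ 112 mg/L

BOD₅ = L₀(1 − e^(−5k_d)) ⇒ L₀ = BOD₅ / (1 − e^(−5×0.374))
= 94.7 / (1 − 0.1541) = 94.7 / 0.8459 = 112.0 mg/L.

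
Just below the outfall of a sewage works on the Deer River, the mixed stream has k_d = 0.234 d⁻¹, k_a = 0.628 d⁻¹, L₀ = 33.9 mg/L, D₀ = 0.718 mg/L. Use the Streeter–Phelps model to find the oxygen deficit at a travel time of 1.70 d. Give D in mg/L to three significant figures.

k_d L₀/(k_a−k_d) = 0.234×33.9/(0.628−0.234) = 7.933/0.3940 = 20.13 mg/L.
e^(−k_d t) = e^(−0.234×1.700) = 0.6718; e^(−k_a t) = e^(−0.628×1.700) = 0.3438.
D = 20.13 × (0.6718 − 0.3438) + 0.718 × 0.3438 = 6.603 + 0.2469 = 6.850 mg/L.

D ≈ 6.85 mg/L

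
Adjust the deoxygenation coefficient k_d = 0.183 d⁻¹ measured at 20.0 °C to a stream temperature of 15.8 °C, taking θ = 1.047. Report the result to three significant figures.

k_d ≈ 0.151 d⁻¹

k_d(T₂) = k_d(T₁) · θ^(T₂−T₁) = 0.183 × 1.047^(15.8−20.0)
= 0.183 × 1.047^-4.20 = 0.183 × 0.8246 = 0.1509 d⁻¹.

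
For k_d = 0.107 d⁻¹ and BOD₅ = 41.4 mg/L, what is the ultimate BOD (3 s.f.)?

L₀ ≈ 99.9 mg/L

BOD₅ = L₀(1 − e^(−5k_d)) ⇒ L₀ = BOD₅ / (1 − e^(−5×0.107))
= 41.4 / (1 − 0.5857) = 41.4 / 0.4143 = 99.92 mg/L.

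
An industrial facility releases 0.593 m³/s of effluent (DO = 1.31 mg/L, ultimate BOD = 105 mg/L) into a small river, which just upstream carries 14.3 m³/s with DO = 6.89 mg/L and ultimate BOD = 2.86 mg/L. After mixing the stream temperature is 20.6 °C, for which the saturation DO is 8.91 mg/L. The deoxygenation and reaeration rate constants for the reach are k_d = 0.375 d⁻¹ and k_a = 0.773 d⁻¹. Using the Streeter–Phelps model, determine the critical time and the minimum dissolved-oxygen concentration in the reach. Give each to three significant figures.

t_c ≈ 0.760 d; minimum DO ≈ 6.38 mg/L

Mixed DO = (14.3×6.89 + 0.593×1.31)/(14.3+0.593) = 99.30/14.89 = 6.668 mg/L.
Mixed L₀ = (14.3×2.86 + 0.593×105)/(14.89) = 103.2/14.89 = 6.927 mg/L.
Initial deficit D₀ = C_s − DO₀ = 8.91 − 6.668 = 2.242 mg/L.
t_c = (1/0.3980) ln[(0.773/0.375)(1 − 2.242×0.3980/(0.375×6.927))] = 2.513 × ln(1.353) = 0.7599 d.
D_c = (0.375/0.773) × 6.927 × e^(−0.375×0.7599) = 0.4851 × 6.927 × 0.7520 = 2.527 mg/L.
Minimum DO = 8.91 − 2.527 = 6.383 mg/L.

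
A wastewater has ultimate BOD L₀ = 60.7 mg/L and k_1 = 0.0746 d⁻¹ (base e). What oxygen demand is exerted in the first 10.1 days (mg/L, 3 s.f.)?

y_t = L₀(1 − e^(−k_1 t)) = 60.7 × (1 − e^(−0.0746×10.1))
= 60.7 × (1 − 0.4707) = 60.7 × 0.5293 = 32.13 mg/L.

y ≈ 32.1 mg/L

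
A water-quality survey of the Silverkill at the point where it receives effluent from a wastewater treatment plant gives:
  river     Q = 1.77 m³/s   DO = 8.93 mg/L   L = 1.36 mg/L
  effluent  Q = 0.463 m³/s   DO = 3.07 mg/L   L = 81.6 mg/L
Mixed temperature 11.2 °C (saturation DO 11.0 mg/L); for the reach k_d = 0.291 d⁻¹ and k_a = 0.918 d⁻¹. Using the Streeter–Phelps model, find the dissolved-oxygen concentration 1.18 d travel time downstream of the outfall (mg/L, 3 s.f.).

Mixed DO = (1.77×8.93 + 0.463×3.07)/(1.77+0.463) = 17.23/2.233 = 7.715 mg/L.
Mixed L₀ = (1.77×1.36 + 0.463×81.6)/(2.233) = 40.19/2.233 = 18.00 mg/L.
Initial deficit D₀ = C_s − DO₀ = 11.0 − 7.715 = 3.285 mg/L.
D(1.18) = [0.291×18.00/(0.918−0.291)](e^(−0.291×1.18) − e^(−0.918×1.18)) + 3.285 e^(−0.918×1.18)
= 8.353 × (0.7094 − 0.3385) + 3.285 × 0.3385 = 4.210 mg/L.
DO = 11.0 − 4.210 = 6.790 mg/L.

DO ≈ 6.79 mg/L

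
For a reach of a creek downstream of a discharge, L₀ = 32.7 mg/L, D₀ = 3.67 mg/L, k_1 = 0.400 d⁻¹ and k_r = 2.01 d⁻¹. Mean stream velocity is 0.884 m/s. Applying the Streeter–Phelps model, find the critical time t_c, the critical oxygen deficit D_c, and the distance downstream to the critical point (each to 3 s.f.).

t_c ≈ 0.629 d; D_c ≈ 5.06 mg/L; x_c ≈ 48.1 km

At the critical point dD/dt = 0, so k_1 L₀ e^(−k_1 t) = k_r D. Substituting D(t) from the Streeter–Phelps equation and solving for t gives
t_c = ln[(k_r/k_1)(1 − D₀(k_r−k_1)/(k_1 L₀))] / (k_r−k_1).
Here k_r−k_1 = 1.610 d⁻¹ and 1 − D₀(k_r−k_1)/(k_1 L₀) = 1 − 3.67×1.610/(0.400×32.7) = 0.5483, so
t_c = ln(5.025 × 0.5483) / 1.610 = 1.013 / 1.610 = 0.6295 d.
L(t_c) = L₀ e^(−k_1 t_c) = 32.7 × 0.7774 = 25.42 mg/L, and at the critical point k_r D_c = k_1 L, so D_c = (0.400/2.01) × 25.42 = 5.059 mg/L.
x_c = v t_c = 0.884 m/s × 0.6295 d × 86400 s/d = 48080 m ≈ 48.1 km.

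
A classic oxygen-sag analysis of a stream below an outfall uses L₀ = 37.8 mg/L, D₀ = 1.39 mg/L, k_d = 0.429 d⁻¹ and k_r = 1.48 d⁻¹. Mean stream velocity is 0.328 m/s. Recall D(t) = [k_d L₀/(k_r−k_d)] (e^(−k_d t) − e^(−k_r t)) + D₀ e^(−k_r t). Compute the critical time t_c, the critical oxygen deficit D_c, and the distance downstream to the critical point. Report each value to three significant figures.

t_c = [1/(k_r−k_d)] ln[(k_r/k_d)(1 − D₀(k_r−k_d)/(k_d L₀))]
= [1/(1.48−0.429)] ln[(1.48/0.429)(1 − 1.39×1.051/(0.429×37.8))]
= (1/1.051) ln[3.450 × 0.9099] = 0.9515 × ln(3.139) = 0.9515 × 1.144 = 1.088 d.
L(t_c) = L₀ e^(−k_d t_c) = 37.8 × 0.6269 = 23.70 mg/L, and at the critical point k_r D_c = k_d L, so D_c = (0.429/1.48) × 23.70 = 6.869 mg/L.
x_c = v t_c = 0.328 m/s × 1.088 d × 86400 s/d = 30850 m ≈ 30.8 km.

t_c ≈ 1.09 d; D_c ≈ 6.87 mg/L; x_c ≈ 30.8 km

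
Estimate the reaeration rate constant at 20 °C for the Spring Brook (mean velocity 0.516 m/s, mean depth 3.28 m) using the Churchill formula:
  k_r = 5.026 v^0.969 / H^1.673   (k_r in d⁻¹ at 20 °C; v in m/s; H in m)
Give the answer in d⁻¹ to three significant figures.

k_r ≈ 0.363 d⁻¹

k_r = 5.026 × 0.516^0.969 / 3.28^1.673 = 5.026 × 0.5267 / 7.296 = 0.3628 d⁻¹.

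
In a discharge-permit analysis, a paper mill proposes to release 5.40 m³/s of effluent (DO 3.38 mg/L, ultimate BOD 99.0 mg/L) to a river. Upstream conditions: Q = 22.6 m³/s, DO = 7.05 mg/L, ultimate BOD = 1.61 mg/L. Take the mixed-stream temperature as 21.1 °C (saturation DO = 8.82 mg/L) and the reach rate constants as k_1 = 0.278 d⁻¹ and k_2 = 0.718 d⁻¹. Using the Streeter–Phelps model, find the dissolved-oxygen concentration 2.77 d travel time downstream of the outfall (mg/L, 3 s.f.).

Mixed DO = (22.6×7.05 + 5.40×3.38)/(22.6+5.40) = 177.6/28.00 = 6.342 mg/L.
Mixed L₀ = (22.6×1.61 + 5.40×99.0)/(28.00) = 571.0/28.00 = 20.39 mg/L.
Initial deficit D₀ = C_s − DO₀ = 8.82 − 6.342 = 2.478 mg/L.
D(2.77) = [0.278×20.39/(0.718−0.278)](e^(−0.278×2.77) − e^(−0.718×2.77)) + 2.478 e^(−0.718×2.77)
= 12.88 × (0.4630 − 0.1369) + 2.478 × 0.1369 = 4.541 mg/L.
DO = 8.82 − 4.541 = 4.279 mg/L.

DO ≈ 4.28 mg/L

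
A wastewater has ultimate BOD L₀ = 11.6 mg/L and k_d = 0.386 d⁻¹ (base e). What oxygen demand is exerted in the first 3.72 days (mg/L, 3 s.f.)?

y_t = L₀(1 − e^(−k_d t)) = 11.6 × (1 − e^(−0.386×3.72))
= 11.6 × (1 − 0.2379) = 11.6 × 0.7621 = 8.840 mg/L.

y ≈ 8.84 mg/L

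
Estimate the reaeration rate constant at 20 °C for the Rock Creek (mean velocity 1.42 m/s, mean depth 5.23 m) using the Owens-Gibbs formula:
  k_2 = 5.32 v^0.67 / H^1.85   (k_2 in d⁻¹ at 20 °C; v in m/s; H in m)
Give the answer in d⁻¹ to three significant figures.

k_2 ≈ 0.315 d⁻¹

k_2 = 5.32 × 1.42^0.67 / 5.23^1.85 = 5.32 × 1.265 / 21.34 = 0.3153 d⁻¹.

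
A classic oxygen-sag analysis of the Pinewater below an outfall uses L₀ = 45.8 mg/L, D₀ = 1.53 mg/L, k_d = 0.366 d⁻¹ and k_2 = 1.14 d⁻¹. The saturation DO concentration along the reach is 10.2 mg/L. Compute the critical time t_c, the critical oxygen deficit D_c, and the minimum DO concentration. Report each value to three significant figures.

With k_2/k_d = 3.115 and 1 − D₀(k_2−k_d)/(k_d L₀) = 0.9294,
t_c = ln(3.115 × 0.9294) / (1.14 − 0.366) = ln(2.895) / 0.7740 = 1.063/0.7740 = 1.373 d.
L(t_c) = L₀ e^(−k_d t_c) = 45.8 × 0.6050 = 27.71 mg/L, and at the critical point k_2 D_c = k_d L, so D_c = (0.366/1.14) × 27.71 = 8.895 mg/L.
Minimum DO = C_s − D_c = 10.2 − 8.895 = 1.305 mg/L.

t_c ≈ 1.37 d; D_c ≈ 8.90 mg/L; min DO ≈ 1.30 mg/L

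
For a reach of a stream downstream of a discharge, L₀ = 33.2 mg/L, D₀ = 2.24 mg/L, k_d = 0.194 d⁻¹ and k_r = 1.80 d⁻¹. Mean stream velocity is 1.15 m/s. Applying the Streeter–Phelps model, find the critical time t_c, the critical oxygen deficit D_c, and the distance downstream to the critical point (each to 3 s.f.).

t_c = [1/(k_r−k_d)] ln[(k_r/k_d)(1 − D₀(k_r−k_d)/(k_d L₀))]
= [1/(1.80−0.194)] ln[(1.80/0.194)(1 − 2.24×1.606/(0.194×33.2))]
= (1/1.606) ln[9.278 × 0.4415] = 0.6227 × ln(4.096) = 0.6227 × 1.410 = 0.8780 d.
D_c = (k_d/k_r) L₀ e^(−k_d t_c) = (0.194/1.80) × 33.2 × e^(−0.194×0.8780) = 0.1078 × 33.2 × 0.8434 = 3.018 mg/L.
x_c = v t_c = 1.15 m/s × 0.8780 d × 86400 s/d = 87230 m ≈ 87.2 km.

t_c ≈ 0.878 d; D_c ≈ 3.02 mg/L; x_c ≈ 87.2 km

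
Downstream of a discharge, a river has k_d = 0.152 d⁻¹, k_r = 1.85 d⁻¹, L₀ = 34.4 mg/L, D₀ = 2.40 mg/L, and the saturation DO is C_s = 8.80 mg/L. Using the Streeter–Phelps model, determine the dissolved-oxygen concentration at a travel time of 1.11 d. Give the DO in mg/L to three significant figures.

k_d L₀/(k_r−k_d) = 0.152×34.4/(1.85−0.152) = 5.229/1.698 = 3.079 mg/L.
e^(−k_d t) = e^(−0.152×1.110) = 0.8447; e^(−k_r t) = e^(−1.85×1.110) = 0.1283.
D = 3.079 × (0.8447 − 0.1283) + 2.40 × 0.1283 = 2.206 + 0.3079 = 2.514 mg/L.
DO = C_s − D = 8.80 − 2.514 = 6.286 mg/L.

DO ≈ 6.29 mg/L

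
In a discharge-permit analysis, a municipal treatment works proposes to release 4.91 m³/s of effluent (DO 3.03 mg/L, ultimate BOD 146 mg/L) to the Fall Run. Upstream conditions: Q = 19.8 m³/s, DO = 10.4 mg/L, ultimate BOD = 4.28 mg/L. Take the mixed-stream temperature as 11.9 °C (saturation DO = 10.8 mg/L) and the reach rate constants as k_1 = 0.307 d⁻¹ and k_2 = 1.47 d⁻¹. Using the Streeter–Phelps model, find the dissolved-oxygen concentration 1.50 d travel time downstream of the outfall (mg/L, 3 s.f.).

DO ≈ 6.14 mg/L

Mixed DO = (19.8×10.4 + 4.91×3.03)/(19.8+4.91) = 220.8/24.71 = 8.936 mg/L.
Mixed L₀ = (19.8×4.28 + 4.91×146)/(24.71) = 801.6/24.71 = 32.44 mg/L.
Initial deficit D₀ = C_s − DO₀ = 10.8 − 8.936 = 1.864 mg/L.
D(1.50) = [0.307×32.44/(1.47−0.307)](e^(−0.307×1.50) − e^(−1.47×1.50)) + 1.864 e^(−1.47×1.50)
= 8.563 × (0.6310 − 0.1103) + 1.864 × 0.1103 = 4.665 mg/L.
DO = 10.8 − 4.665 = 6.135 mg/L.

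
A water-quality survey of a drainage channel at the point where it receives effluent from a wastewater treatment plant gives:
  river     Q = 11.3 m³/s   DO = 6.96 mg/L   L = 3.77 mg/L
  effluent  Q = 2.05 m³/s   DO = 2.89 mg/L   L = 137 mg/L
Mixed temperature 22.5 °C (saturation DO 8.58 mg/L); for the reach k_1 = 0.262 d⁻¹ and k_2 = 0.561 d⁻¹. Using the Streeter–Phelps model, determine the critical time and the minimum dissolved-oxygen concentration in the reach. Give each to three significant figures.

t_c ≈ 2.17 d; minimum DO ≈ 2.18 mg/L

Mixed DO = (11.3×6.96 + 2.05×2.89)/(11.3+2.05) = 84.57/13.35 = 6.335 mg/L.
Mixed L₀ = (11.3×3.77 + 2.05×137)/(13.35) = 323.5/13.35 = 24.23 mg/L.
Initial deficit D₀ = C_s − DO₀ = 8.58 − 6.335 = 2.245 mg/L.
t_c = (1/0.2990) ln[(0.561/0.262)(1 − 2.245×0.2990/(0.262×24.23))] = 3.344 × ln(1.915) = 2.173 d.
D_c = (0.262/0.561) × 24.23 × e^(−0.262×2.173) = 0.4670 × 24.23 × 0.5660 = 6.404 mg/L.
Minimum DO = 8.58 − 6.404 = 2.176 mg/L.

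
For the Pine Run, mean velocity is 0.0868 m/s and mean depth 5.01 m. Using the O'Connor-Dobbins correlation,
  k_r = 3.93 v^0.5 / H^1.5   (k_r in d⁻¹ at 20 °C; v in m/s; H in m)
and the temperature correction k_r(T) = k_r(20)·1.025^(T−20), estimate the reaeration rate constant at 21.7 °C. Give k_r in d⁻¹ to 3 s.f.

k_r(20) = 3.93 × 0.0868^0.5 / 5.01^1.5 = 3.93 × 0.2946 / 11.21 = 0.1033 d⁻¹.
k_r(21.7) = 0.1033 × 1.025^(21.7−20) = 0.1033 × 1.043 = 0.1077 d⁻¹.

k_r ≈ 0.108 d⁻¹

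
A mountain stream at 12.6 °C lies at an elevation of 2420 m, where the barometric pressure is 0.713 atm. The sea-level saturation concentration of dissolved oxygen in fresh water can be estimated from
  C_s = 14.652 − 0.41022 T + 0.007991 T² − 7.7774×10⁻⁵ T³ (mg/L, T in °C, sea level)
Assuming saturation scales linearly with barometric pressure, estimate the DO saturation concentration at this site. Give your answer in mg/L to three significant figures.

C_s ≈ 7.56 mg/L

At sea level: C_s = 14.652 − 0.41022×12.6 + 0.007991×12.6² − 7.7774×10⁻⁵×12.6³ = 10.60 mg/L.
Pressure correction: C_s' = 10.60 × 0.713 = 7.555 mg/L.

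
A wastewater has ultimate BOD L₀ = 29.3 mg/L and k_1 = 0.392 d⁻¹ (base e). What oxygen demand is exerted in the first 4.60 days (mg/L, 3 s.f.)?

y_t = L₀(1 − e^(−k_1 t)) = 29.3 × (1 − e^(−0.392×4.60))
= 29.3 × (1 − 0.1648) = 29.3 × 0.8352 = 24.47 mg/L.

y ≈ 24.5 mg/L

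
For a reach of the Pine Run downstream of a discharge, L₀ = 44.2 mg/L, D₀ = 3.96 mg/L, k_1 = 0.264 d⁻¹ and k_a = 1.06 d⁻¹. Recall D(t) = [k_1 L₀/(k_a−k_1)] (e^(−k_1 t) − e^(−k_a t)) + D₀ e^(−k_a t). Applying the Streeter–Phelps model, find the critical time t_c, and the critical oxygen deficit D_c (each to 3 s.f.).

At the critical point dD/dt = 0, so k_1 L₀ e^(−k_1 t) = k_a D. Substituting D(t) from the Streeter–Phelps equation and solving for t gives
t_c = ln[(k_a/k_1)(1 − D₀(k_a−k_1)/(k_1 L₀))] / (k_a−k_1).
Here k_a−k_1 = 0.7960 d⁻¹ and 1 − D₀(k_a−k_1)/(k_1 L₀) = 1 − 3.96×0.7960/(0.264×44.2) = 0.7299, so
t_c = ln(4.015 × 0.7299) / 0.7960 = 1.075 / 0.7960 = 1.351 d.
D_c = (k_1/k_a) L₀ e^(−k_1 t_c) = (0.264/1.06) × 44.2 × e^(−0.264×1.351) = 0.2491 × 44.2 × 0.7001 = 7.706 mg/L.

t_c ≈ 1.35 d; D_c ≈ 7.71 mg/L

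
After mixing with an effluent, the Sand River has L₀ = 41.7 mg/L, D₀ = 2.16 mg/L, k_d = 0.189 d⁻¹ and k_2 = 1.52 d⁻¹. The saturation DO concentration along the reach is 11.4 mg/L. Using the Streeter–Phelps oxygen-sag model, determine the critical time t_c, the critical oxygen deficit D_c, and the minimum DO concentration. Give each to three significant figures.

t_c ≈ 1.23 d; D_c ≈ 4.11 mg/L; min DO ≈ 7.29 mg/L

With k_2/k_d = 8.042 and 1 − D₀(k_2−k_d)/(k_d L₀) = 0.6352,
t_c = ln(8.042 × 0.6352) / (1.52 − 0.189) = ln(5.109) / 1.331 = 1.631/1.331 = 1.225 d.
D_c = (k_d/k_2) L₀ e^(−k_d t_c) = (0.189/1.52) × 41.7 × e^(−0.189×1.225) = 0.1243 × 41.7 × 0.7933 = 4.113 mg/L.
Minimum DO = C_s − D_c = 11.4 − 4.113 = 7.287 mg/L.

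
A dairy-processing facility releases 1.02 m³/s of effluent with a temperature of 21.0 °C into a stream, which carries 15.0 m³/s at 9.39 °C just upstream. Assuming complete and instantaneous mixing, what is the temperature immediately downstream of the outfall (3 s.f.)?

10.1 °C

Flow-weighted mixing: C = (Q_r C_r + Q_w C_w)/(Q_r + Q_w)
= (15.0×9.39 + 1.02×21.0)/(15.0 + 1.02) = 162.3/16.02 = 10.13 °C.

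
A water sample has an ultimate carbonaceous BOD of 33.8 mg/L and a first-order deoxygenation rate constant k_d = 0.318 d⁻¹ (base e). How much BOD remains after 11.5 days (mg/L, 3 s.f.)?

L_t = L₀ e^(−k_d t) = 33.8 × e^(−0.318×11.5) = 33.8 × 0.02581 = 0.8724 mg/L.

L ≈ 0.872 mg/L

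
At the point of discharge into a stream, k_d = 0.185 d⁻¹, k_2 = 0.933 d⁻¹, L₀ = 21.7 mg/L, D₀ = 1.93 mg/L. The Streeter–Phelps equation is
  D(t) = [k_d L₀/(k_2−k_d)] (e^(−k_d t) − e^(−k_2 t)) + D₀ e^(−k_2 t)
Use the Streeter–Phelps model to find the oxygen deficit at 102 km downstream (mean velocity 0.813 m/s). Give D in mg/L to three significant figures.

Travel time t = x/v = 102 km / (0.813 m/s) = 102000 m / 0.813 m/s = 125500 s = 1.452 d.
k_d L₀/(k_2−k_d) = 0.185×21.7/(0.933−0.185) = 4.014/0.7480 = 5.367 mg/L.
e^(−k_d t) = e^(−0.185×1.452) = 0.7644; e^(−k_2 t) = e^(−0.933×1.452) = 0.2580.
D = 5.367 × (0.7644 − 0.2580) + 1.93 × 0.2580 = 2.718 + 0.4979 = 3.216 mg/L.

D ≈ 3.22 mg/L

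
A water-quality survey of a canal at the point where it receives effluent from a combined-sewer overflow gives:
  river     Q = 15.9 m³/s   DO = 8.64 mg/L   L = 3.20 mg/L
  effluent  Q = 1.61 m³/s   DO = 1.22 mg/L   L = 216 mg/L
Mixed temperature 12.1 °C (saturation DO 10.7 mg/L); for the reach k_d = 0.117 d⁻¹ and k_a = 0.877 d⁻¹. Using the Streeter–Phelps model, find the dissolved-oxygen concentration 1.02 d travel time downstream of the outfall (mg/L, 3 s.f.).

Mixed DO = (15.9×8.64 + 1.61×1.22)/(15.9+1.61) = 139.3/17.51 = 7.958 mg/L.
Mixed L₀ = (15.9×3.20 + 1.61×216)/(17.51) = 398.6/17.51 = 22.77 mg/L.
Initial deficit D₀ = C_s − DO₀ = 10.7 − 7.958 = 2.742 mg/L.
D(1.02) = [0.117×22.77/(0.877−0.117)](e^(−0.117×1.02) − e^(−0.877×1.02)) + 2.742 e^(−0.877×1.02)
= 3.505 × (0.8875 − 0.4088) + 2.742 × 0.4088 = 2.799 mg/L.
DO = 10.7 − 2.799 = 7.901 mg/L.

DO ≈ 7.90 mg/L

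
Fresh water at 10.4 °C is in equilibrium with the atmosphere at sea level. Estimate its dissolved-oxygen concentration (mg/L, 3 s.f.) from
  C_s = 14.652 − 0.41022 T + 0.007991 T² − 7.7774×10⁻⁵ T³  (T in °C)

C_s ≈ 11.2 mg/L

C_s = 14.652 − 0.41022×10.4 + 0.007991×10.4² − 7.7774×10⁻⁵×10.4³ = 11.16 mg/L.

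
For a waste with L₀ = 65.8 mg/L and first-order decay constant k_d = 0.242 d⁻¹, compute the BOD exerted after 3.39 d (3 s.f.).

y_t = L₀(1 − e^(−k_d t)) = 65.8 × (1 − e^(−0.242×3.39))
= 65.8 × (1 − 0.4403) = 65.8 × 0.5597 = 36.83 mg/L.

y ≈ 36.8 mg/L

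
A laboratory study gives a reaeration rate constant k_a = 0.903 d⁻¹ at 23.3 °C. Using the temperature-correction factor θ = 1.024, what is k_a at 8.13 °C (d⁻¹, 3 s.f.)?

k_a(T₂) = k_a(T₁) · θ^(T₂−T₁) = 0.903 × 1.024^(8.13−23.3)
= 0.903 × 1.024^-15.2 = 0.903 × 0.6978 = 0.6301 d⁻¹.

k_a ≈ 0.630 d⁻¹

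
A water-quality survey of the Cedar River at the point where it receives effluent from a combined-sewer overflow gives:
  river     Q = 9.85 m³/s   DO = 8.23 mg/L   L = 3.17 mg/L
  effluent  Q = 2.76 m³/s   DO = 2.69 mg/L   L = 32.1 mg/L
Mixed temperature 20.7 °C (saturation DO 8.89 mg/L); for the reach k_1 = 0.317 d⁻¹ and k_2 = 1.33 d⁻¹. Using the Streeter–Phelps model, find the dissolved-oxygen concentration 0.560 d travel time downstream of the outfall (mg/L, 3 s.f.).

Mixed DO = (9.85×8.23 + 2.76×2.69)/(9.85+2.76) = 88.49/12.61 = 7.017 mg/L.
Mixed L₀ = (9.85×3.17 + 2.76×32.1)/(12.61) = 119.8/12.61 = 9.502 mg/L.
Initial deficit D₀ = C_s − DO₀ = 8.89 − 7.017 = 1.873 mg/L.
D(0.560) = [0.317×9.502/(1.33−0.317)](e^(−0.317×0.560) − e^(−1.33×0.560)) + 1.873 e^(−1.33×0.560)
= 2.973 × (0.8373 − 0.4748) + 1.873 × 0.4748 = 1.967 mg/L.
DO = 8.89 − 1.967 = 6.923 mg/L.

DO ≈ 6.92 mg/L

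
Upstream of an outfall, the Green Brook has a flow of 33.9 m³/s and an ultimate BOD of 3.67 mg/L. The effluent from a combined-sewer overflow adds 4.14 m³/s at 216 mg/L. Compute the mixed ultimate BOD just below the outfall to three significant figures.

26.8 mg/L

Flow-weighted mixing: C = (Q_r C_r + Q_w C_w)/(Q_r + Q_w)
= (33.9×3.67 + 4.14×216)/(33.9 + 4.14) = 1019/38.04 = 26.78 mg/L.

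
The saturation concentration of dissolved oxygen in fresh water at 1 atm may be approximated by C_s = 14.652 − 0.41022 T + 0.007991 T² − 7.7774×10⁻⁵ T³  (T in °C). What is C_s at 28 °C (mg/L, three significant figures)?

C_s ≈ 7.72 mg/L

C_s = 14.652 − 0.41022×28 + 0.007991×28² − 7.7774×10⁻⁵×28³ = 7.723 mg/L.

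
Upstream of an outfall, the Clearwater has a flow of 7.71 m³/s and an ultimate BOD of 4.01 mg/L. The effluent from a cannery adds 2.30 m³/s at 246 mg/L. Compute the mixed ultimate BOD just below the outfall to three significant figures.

59.6 mg/L

Flow-weighted mixing: C = (Q_r C_r + Q_w C_w)/(Q_r + Q_w)
= (7.71×4.01 + 2.30×246)/(7.71 + 2.30) = 596.7/10.01 = 59.61 mg/L.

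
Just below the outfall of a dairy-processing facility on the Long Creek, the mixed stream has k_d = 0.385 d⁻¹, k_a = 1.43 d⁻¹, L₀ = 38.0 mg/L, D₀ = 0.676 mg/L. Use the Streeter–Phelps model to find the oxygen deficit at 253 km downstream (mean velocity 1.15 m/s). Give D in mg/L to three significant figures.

D ≈ 4.90 mg/L

Travel time t = x/v = 253 km / (1.15 m/s) = 253000 m / 1.15 m/s = 220000 s = 2.546 d.
k_d L₀/(k_a−k_d) = 0.385×38.0/(1.43−0.385) = 14.63/1.045 = 14.00 mg/L.
e^(−k_d t) = e^(−0.385×2.546) = 0.3752; e^(−k_a t) = e^(−1.43×2.546) = 0.02622.
D = 14.00 × (0.3752 − 0.02622) + 0.676 × 0.02622 = 4.886 + 0.01773 = 4.903 mg/L.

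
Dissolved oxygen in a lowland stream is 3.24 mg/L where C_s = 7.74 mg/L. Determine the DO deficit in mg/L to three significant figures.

D = C_s − C = 7.74 − 3.24 = 4.50 mg/L.

D ≈ 4.50 mg/L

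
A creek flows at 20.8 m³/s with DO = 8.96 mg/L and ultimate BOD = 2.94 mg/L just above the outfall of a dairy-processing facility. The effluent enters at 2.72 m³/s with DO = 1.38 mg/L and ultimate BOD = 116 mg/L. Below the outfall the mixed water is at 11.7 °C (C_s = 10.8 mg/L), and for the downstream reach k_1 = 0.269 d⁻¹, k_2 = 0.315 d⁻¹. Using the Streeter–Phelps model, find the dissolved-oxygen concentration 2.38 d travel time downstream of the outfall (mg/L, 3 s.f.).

Mixed DO = (20.8×8.96 + 2.72×1.38)/(20.8+2.72) = 190.1/23.52 = 8.083 mg/L.
Mixed L₀ = (20.8×2.94 + 2.72×116)/(23.52) = 376.7/23.52 = 16.01 mg/L.
Initial deficit D₀ = C_s − DO₀ = 10.8 − 8.083 = 2.717 mg/L.
D(2.38) = [0.269×16.01/(0.315−0.269)](e^(−0.269×2.38) − e^(−0.315×2.38)) + 2.717 e^(−0.315×2.38)
= 93.65 × (0.5272 − 0.4725) + 2.717 × 0.4725 = 6.403 mg/L.
DO = 10.8 − 6.403 = 4.397 mg/L.

DO ≈ 4.40 mg/L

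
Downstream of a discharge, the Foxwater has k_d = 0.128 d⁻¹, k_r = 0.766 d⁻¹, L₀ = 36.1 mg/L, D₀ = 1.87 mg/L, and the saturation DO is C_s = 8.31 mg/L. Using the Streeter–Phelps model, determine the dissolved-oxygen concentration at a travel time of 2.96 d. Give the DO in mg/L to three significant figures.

k_d L₀/(k_r−k_d) = 0.128×36.1/(0.766−0.128) = 4.621/0.6380 = 7.243 mg/L.
e^(−k_d t) = e^(−0.128×2.960) = 0.6846; e^(−k_r t) = e^(−0.766×2.960) = 0.1036.
D = 7.243 × (0.6846 − 0.1036) + 1.87 × 0.1036 = 4.208 + 0.1937 = 4.402 mg/L.
DO = C_s − D = 8.31 − 4.402 = 3.908 mg/L.

DO ≈ 3.91 mg/L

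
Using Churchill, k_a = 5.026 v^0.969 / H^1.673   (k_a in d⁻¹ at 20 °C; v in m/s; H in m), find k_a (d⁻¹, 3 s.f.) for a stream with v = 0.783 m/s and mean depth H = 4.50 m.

k_a = 5.026 × 0.783^0.969 / 4.50^1.673 = 5.026 × 0.7890 / 12.38 = 0.3202 d⁻¹.

k_a ≈ 0.320 d⁻¹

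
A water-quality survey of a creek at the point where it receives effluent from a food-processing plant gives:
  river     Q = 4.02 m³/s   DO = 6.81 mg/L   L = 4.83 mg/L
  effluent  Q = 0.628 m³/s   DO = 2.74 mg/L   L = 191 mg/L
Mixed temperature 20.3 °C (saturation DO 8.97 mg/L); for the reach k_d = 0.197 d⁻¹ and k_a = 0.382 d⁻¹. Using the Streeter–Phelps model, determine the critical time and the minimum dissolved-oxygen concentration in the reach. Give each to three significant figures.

t_c ≈ 3.10 d; minimum DO ≈ 0.574 mg/L

Mixed DO = (4.02×6.81 + 0.628×2.74)/(4.02+0.628) = 29.10/4.648 = 6.260 mg/L.
Mixed L₀ = (4.02×4.83 + 0.628×191)/(4.648) = 139.4/4.648 = 29.98 mg/L.
Initial deficit D₀ = C_s − DO₀ = 8.97 − 6.260 = 2.710 mg/L.
t_c = (1/0.1850) ln[(0.382/0.197)(1 − 2.710×0.1850/(0.197×29.98))] = 5.405 × ln(1.775) = 3.100 d.
D_c = (0.197/0.382) × 29.98 × e^(−0.197×3.100) = 0.5157 × 29.98 × 0.5430 = 8.396 mg/L.
Minimum DO = 8.97 − 8.396 = 0.5743 mg/L.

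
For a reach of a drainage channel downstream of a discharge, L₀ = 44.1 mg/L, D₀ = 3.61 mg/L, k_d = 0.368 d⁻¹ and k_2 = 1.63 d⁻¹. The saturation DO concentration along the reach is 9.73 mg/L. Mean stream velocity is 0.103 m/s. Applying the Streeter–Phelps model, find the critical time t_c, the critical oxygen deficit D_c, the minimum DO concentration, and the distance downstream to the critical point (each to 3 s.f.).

t_c ≈ 0.918 d; D_c ≈ 7.10 mg/L; min DO ≈ 2.63 mg/L; x_c ≈ 8.17 km

With k_2/k_d = 4.429 and 1 − D₀(k_2−k_d)/(k_d L₀) = 0.7193,
t_c = ln(4.429 × 0.7193) / (1.63 − 0.368) = ln(3.186) / 1.262 = 1.159/1.262 = 0.9182 d.
D_c = (k_d/k_2) L₀ e^(−k_d t_c) = (0.368/1.63) × 44.1 × e^(−0.368×0.9182) = 0.2258 × 44.1 × 0.7133 = 7.102 mg/L.
Minimum DO = C_s − D_c = 9.73 − 7.102 = 2.628 mg/L.
x_c = v t_c = 0.103 m/s × 0.9182 d × 86400 s/d = 8171 m ≈ 8.17 km.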